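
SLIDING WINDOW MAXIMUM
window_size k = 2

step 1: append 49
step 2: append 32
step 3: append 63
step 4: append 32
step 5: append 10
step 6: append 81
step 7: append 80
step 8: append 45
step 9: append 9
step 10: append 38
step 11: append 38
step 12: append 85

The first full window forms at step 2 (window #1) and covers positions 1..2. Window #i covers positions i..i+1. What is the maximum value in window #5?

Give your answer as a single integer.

Answer: 81

Derivation:
step 1: append 49 -> window=[49] (not full yet)
step 2: append 32 -> window=[49, 32] -> max=49
step 3: append 63 -> window=[32, 63] -> max=63
step 4: append 32 -> window=[63, 32] -> max=63
step 5: append 10 -> window=[32, 10] -> max=32
step 6: append 81 -> window=[10, 81] -> max=81
Window #5 max = 81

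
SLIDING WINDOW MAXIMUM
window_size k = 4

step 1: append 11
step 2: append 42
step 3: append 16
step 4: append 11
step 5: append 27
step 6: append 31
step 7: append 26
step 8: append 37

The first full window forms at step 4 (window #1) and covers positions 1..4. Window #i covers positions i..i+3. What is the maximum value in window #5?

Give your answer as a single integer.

step 1: append 11 -> window=[11] (not full yet)
step 2: append 42 -> window=[11, 42] (not full yet)
step 3: append 16 -> window=[11, 42, 16] (not full yet)
step 4: append 11 -> window=[11, 42, 16, 11] -> max=42
step 5: append 27 -> window=[42, 16, 11, 27] -> max=42
step 6: append 31 -> window=[16, 11, 27, 31] -> max=31
step 7: append 26 -> window=[11, 27, 31, 26] -> max=31
step 8: append 37 -> window=[27, 31, 26, 37] -> max=37
Window #5 max = 37

Answer: 37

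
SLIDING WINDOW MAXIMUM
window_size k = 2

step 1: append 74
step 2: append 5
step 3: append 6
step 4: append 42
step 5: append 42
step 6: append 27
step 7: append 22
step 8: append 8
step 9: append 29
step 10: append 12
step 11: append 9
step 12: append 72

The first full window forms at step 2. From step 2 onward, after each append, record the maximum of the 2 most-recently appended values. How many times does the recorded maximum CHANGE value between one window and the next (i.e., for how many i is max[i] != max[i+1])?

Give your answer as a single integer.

Answer: 7

Derivation:
step 1: append 74 -> window=[74] (not full yet)
step 2: append 5 -> window=[74, 5] -> max=74
step 3: append 6 -> window=[5, 6] -> max=6
step 4: append 42 -> window=[6, 42] -> max=42
step 5: append 42 -> window=[42, 42] -> max=42
step 6: append 27 -> window=[42, 27] -> max=42
step 7: append 22 -> window=[27, 22] -> max=27
step 8: append 8 -> window=[22, 8] -> max=22
step 9: append 29 -> window=[8, 29] -> max=29
step 10: append 12 -> window=[29, 12] -> max=29
step 11: append 9 -> window=[12, 9] -> max=12
step 12: append 72 -> window=[9, 72] -> max=72
Recorded maximums: 74 6 42 42 42 27 22 29 29 12 72
Changes between consecutive maximums: 7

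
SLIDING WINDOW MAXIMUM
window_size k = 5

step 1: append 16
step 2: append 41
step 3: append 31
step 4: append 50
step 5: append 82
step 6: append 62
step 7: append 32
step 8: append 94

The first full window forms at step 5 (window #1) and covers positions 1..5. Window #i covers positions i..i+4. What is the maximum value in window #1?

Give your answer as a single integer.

Answer: 82

Derivation:
step 1: append 16 -> window=[16] (not full yet)
step 2: append 41 -> window=[16, 41] (not full yet)
step 3: append 31 -> window=[16, 41, 31] (not full yet)
step 4: append 50 -> window=[16, 41, 31, 50] (not full yet)
step 5: append 82 -> window=[16, 41, 31, 50, 82] -> max=82
Window #1 max = 82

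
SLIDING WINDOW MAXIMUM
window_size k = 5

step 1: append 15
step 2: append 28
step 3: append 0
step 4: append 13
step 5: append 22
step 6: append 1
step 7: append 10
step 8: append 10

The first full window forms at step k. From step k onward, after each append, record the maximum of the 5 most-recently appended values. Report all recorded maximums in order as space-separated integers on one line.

Answer: 28 28 22 22

Derivation:
step 1: append 15 -> window=[15] (not full yet)
step 2: append 28 -> window=[15, 28] (not full yet)
step 3: append 0 -> window=[15, 28, 0] (not full yet)
step 4: append 13 -> window=[15, 28, 0, 13] (not full yet)
step 5: append 22 -> window=[15, 28, 0, 13, 22] -> max=28
step 6: append 1 -> window=[28, 0, 13, 22, 1] -> max=28
step 7: append 10 -> window=[0, 13, 22, 1, 10] -> max=22
step 8: append 10 -> window=[13, 22, 1, 10, 10] -> max=22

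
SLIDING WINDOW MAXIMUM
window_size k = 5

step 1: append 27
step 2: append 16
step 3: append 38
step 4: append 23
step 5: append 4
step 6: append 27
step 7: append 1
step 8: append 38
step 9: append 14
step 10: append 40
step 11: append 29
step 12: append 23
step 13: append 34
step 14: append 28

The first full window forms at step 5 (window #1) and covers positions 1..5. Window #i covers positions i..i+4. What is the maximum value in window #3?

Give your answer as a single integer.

Answer: 38

Derivation:
step 1: append 27 -> window=[27] (not full yet)
step 2: append 16 -> window=[27, 16] (not full yet)
step 3: append 38 -> window=[27, 16, 38] (not full yet)
step 4: append 23 -> window=[27, 16, 38, 23] (not full yet)
step 5: append 4 -> window=[27, 16, 38, 23, 4] -> max=38
step 6: append 27 -> window=[16, 38, 23, 4, 27] -> max=38
step 7: append 1 -> window=[38, 23, 4, 27, 1] -> max=38
Window #3 max = 38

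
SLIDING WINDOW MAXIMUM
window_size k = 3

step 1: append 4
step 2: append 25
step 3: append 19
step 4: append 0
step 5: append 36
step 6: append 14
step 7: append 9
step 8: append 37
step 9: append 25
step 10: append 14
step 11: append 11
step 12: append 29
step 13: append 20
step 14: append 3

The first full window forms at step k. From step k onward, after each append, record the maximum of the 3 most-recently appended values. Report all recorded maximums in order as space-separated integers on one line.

step 1: append 4 -> window=[4] (not full yet)
step 2: append 25 -> window=[4, 25] (not full yet)
step 3: append 19 -> window=[4, 25, 19] -> max=25
step 4: append 0 -> window=[25, 19, 0] -> max=25
step 5: append 36 -> window=[19, 0, 36] -> max=36
step 6: append 14 -> window=[0, 36, 14] -> max=36
step 7: append 9 -> window=[36, 14, 9] -> max=36
step 8: append 37 -> window=[14, 9, 37] -> max=37
step 9: append 25 -> window=[9, 37, 25] -> max=37
step 10: append 14 -> window=[37, 25, 14] -> max=37
step 11: append 11 -> window=[25, 14, 11] -> max=25
step 12: append 29 -> window=[14, 11, 29] -> max=29
step 13: append 20 -> window=[11, 29, 20] -> max=29
step 14: append 3 -> window=[29, 20, 3] -> max=29

Answer: 25 25 36 36 36 37 37 37 25 29 29 29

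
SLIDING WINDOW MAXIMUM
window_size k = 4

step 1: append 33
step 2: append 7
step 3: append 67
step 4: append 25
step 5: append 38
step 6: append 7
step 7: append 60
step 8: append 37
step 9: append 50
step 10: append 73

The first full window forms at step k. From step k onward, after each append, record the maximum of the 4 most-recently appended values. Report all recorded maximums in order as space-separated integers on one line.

step 1: append 33 -> window=[33] (not full yet)
step 2: append 7 -> window=[33, 7] (not full yet)
step 3: append 67 -> window=[33, 7, 67] (not full yet)
step 4: append 25 -> window=[33, 7, 67, 25] -> max=67
step 5: append 38 -> window=[7, 67, 25, 38] -> max=67
step 6: append 7 -> window=[67, 25, 38, 7] -> max=67
step 7: append 60 -> window=[25, 38, 7, 60] -> max=60
step 8: append 37 -> window=[38, 7, 60, 37] -> max=60
step 9: append 50 -> window=[7, 60, 37, 50] -> max=60
step 10: append 73 -> window=[60, 37, 50, 73] -> max=73

Answer: 67 67 67 60 60 60 73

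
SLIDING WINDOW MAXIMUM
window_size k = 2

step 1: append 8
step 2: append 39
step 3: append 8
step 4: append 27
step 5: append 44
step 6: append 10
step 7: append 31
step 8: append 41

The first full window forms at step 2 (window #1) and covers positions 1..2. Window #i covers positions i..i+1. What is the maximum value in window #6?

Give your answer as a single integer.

Answer: 31

Derivation:
step 1: append 8 -> window=[8] (not full yet)
step 2: append 39 -> window=[8, 39] -> max=39
step 3: append 8 -> window=[39, 8] -> max=39
step 4: append 27 -> window=[8, 27] -> max=27
step 5: append 44 -> window=[27, 44] -> max=44
step 6: append 10 -> window=[44, 10] -> max=44
step 7: append 31 -> window=[10, 31] -> max=31
Window #6 max = 31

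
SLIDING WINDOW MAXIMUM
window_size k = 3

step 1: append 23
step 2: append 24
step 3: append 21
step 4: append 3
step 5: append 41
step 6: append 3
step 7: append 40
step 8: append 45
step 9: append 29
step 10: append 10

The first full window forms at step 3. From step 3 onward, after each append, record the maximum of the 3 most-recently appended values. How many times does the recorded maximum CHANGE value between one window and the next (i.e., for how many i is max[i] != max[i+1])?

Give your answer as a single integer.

step 1: append 23 -> window=[23] (not full yet)
step 2: append 24 -> window=[23, 24] (not full yet)
step 3: append 21 -> window=[23, 24, 21] -> max=24
step 4: append 3 -> window=[24, 21, 3] -> max=24
step 5: append 41 -> window=[21, 3, 41] -> max=41
step 6: append 3 -> window=[3, 41, 3] -> max=41
step 7: append 40 -> window=[41, 3, 40] -> max=41
step 8: append 45 -> window=[3, 40, 45] -> max=45
step 9: append 29 -> window=[40, 45, 29] -> max=45
step 10: append 10 -> window=[45, 29, 10] -> max=45
Recorded maximums: 24 24 41 41 41 45 45 45
Changes between consecutive maximums: 2

Answer: 2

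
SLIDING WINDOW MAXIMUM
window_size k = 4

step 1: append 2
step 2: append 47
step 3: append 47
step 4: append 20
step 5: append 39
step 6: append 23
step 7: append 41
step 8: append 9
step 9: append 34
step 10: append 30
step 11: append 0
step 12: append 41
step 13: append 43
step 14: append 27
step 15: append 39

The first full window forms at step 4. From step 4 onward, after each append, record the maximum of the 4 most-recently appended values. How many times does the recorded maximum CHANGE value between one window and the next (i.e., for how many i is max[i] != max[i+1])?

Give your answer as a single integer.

Answer: 4

Derivation:
step 1: append 2 -> window=[2] (not full yet)
step 2: append 47 -> window=[2, 47] (not full yet)
step 3: append 47 -> window=[2, 47, 47] (not full yet)
step 4: append 20 -> window=[2, 47, 47, 20] -> max=47
step 5: append 39 -> window=[47, 47, 20, 39] -> max=47
step 6: append 23 -> window=[47, 20, 39, 23] -> max=47
step 7: append 41 -> window=[20, 39, 23, 41] -> max=41
step 8: append 9 -> window=[39, 23, 41, 9] -> max=41
step 9: append 34 -> window=[23, 41, 9, 34] -> max=41
step 10: append 30 -> window=[41, 9, 34, 30] -> max=41
step 11: append 0 -> window=[9, 34, 30, 0] -> max=34
step 12: append 41 -> window=[34, 30, 0, 41] -> max=41
step 13: append 43 -> window=[30, 0, 41, 43] -> max=43
step 14: append 27 -> window=[0, 41, 43, 27] -> max=43
step 15: append 39 -> window=[41, 43, 27, 39] -> max=43
Recorded maximums: 47 47 47 41 41 41 41 34 41 43 43 43
Changes between consecutive maximums: 4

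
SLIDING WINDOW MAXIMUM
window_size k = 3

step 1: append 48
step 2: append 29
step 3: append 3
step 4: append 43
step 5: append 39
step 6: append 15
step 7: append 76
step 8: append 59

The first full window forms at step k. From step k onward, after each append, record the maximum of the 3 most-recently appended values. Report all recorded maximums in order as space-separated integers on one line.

Answer: 48 43 43 43 76 76

Derivation:
step 1: append 48 -> window=[48] (not full yet)
step 2: append 29 -> window=[48, 29] (not full yet)
step 3: append 3 -> window=[48, 29, 3] -> max=48
step 4: append 43 -> window=[29, 3, 43] -> max=43
step 5: append 39 -> window=[3, 43, 39] -> max=43
step 6: append 15 -> window=[43, 39, 15] -> max=43
step 7: append 76 -> window=[39, 15, 76] -> max=76
step 8: append 59 -> window=[15, 76, 59] -> max=76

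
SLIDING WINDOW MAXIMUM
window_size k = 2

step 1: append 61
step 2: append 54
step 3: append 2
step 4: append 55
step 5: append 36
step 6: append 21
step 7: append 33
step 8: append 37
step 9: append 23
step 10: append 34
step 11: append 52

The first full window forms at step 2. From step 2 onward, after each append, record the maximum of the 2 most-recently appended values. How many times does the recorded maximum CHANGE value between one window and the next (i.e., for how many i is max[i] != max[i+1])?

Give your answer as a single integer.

Answer: 7

Derivation:
step 1: append 61 -> window=[61] (not full yet)
step 2: append 54 -> window=[61, 54] -> max=61
step 3: append 2 -> window=[54, 2] -> max=54
step 4: append 55 -> window=[2, 55] -> max=55
step 5: append 36 -> window=[55, 36] -> max=55
step 6: append 21 -> window=[36, 21] -> max=36
step 7: append 33 -> window=[21, 33] -> max=33
step 8: append 37 -> window=[33, 37] -> max=37
step 9: append 23 -> window=[37, 23] -> max=37
step 10: append 34 -> window=[23, 34] -> max=34
step 11: append 52 -> window=[34, 52] -> max=52
Recorded maximums: 61 54 55 55 36 33 37 37 34 52
Changes between consecutive maximums: 7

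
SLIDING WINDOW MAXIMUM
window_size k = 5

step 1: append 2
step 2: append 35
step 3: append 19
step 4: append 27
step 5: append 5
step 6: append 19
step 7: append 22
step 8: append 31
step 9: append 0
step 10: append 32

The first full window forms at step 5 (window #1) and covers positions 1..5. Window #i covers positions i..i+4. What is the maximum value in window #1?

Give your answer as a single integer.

Answer: 35

Derivation:
step 1: append 2 -> window=[2] (not full yet)
step 2: append 35 -> window=[2, 35] (not full yet)
step 3: append 19 -> window=[2, 35, 19] (not full yet)
step 4: append 27 -> window=[2, 35, 19, 27] (not full yet)
step 5: append 5 -> window=[2, 35, 19, 27, 5] -> max=35
Window #1 max = 35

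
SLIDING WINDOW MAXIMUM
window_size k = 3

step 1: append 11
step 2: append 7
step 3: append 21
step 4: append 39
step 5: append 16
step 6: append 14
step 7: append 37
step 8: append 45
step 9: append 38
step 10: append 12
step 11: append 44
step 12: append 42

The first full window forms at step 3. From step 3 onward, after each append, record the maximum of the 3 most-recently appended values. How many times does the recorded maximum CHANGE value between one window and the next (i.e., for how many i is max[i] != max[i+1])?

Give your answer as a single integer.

step 1: append 11 -> window=[11] (not full yet)
step 2: append 7 -> window=[11, 7] (not full yet)
step 3: append 21 -> window=[11, 7, 21] -> max=21
step 4: append 39 -> window=[7, 21, 39] -> max=39
step 5: append 16 -> window=[21, 39, 16] -> max=39
step 6: append 14 -> window=[39, 16, 14] -> max=39
step 7: append 37 -> window=[16, 14, 37] -> max=37
step 8: append 45 -> window=[14, 37, 45] -> max=45
step 9: append 38 -> window=[37, 45, 38] -> max=45
step 10: append 12 -> window=[45, 38, 12] -> max=45
step 11: append 44 -> window=[38, 12, 44] -> max=44
step 12: append 42 -> window=[12, 44, 42] -> max=44
Recorded maximums: 21 39 39 39 37 45 45 45 44 44
Changes between consecutive maximums: 4

Answer: 4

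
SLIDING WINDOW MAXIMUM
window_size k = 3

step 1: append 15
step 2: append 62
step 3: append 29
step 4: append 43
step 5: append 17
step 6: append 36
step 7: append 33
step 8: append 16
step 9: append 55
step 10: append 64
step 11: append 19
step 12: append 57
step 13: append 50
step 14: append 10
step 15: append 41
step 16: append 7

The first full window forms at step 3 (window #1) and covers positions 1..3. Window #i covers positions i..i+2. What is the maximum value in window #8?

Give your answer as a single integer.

step 1: append 15 -> window=[15] (not full yet)
step 2: append 62 -> window=[15, 62] (not full yet)
step 3: append 29 -> window=[15, 62, 29] -> max=62
step 4: append 43 -> window=[62, 29, 43] -> max=62
step 5: append 17 -> window=[29, 43, 17] -> max=43
step 6: append 36 -> window=[43, 17, 36] -> max=43
step 7: append 33 -> window=[17, 36, 33] -> max=36
step 8: append 16 -> window=[36, 33, 16] -> max=36
step 9: append 55 -> window=[33, 16, 55] -> max=55
step 10: append 64 -> window=[16, 55, 64] -> max=64
Window #8 max = 64

Answer: 64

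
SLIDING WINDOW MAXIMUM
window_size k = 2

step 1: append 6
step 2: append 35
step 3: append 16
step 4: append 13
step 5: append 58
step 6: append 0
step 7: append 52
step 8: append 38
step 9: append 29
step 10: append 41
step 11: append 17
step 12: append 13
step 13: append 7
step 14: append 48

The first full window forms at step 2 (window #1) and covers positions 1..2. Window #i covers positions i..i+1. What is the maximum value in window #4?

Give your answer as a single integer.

Answer: 58

Derivation:
step 1: append 6 -> window=[6] (not full yet)
step 2: append 35 -> window=[6, 35] -> max=35
step 3: append 16 -> window=[35, 16] -> max=35
step 4: append 13 -> window=[16, 13] -> max=16
step 5: append 58 -> window=[13, 58] -> max=58
Window #4 max = 58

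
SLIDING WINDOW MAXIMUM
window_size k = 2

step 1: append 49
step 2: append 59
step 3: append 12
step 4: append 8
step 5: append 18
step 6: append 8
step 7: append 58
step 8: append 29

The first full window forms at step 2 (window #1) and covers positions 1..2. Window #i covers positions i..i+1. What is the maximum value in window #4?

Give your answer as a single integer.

step 1: append 49 -> window=[49] (not full yet)
step 2: append 59 -> window=[49, 59] -> max=59
step 3: append 12 -> window=[59, 12] -> max=59
step 4: append 8 -> window=[12, 8] -> max=12
step 5: append 18 -> window=[8, 18] -> max=18
Window #4 max = 18

Answer: 18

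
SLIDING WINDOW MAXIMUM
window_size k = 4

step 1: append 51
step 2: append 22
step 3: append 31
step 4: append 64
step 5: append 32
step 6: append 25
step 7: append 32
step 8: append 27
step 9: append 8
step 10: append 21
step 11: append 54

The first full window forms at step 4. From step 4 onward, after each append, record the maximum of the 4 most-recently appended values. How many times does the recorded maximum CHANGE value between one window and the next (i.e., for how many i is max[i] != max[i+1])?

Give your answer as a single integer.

Answer: 2

Derivation:
step 1: append 51 -> window=[51] (not full yet)
step 2: append 22 -> window=[51, 22] (not full yet)
step 3: append 31 -> window=[51, 22, 31] (not full yet)
step 4: append 64 -> window=[51, 22, 31, 64] -> max=64
step 5: append 32 -> window=[22, 31, 64, 32] -> max=64
step 6: append 25 -> window=[31, 64, 32, 25] -> max=64
step 7: append 32 -> window=[64, 32, 25, 32] -> max=64
step 8: append 27 -> window=[32, 25, 32, 27] -> max=32
step 9: append 8 -> window=[25, 32, 27, 8] -> max=32
step 10: append 21 -> window=[32, 27, 8, 21] -> max=32
step 11: append 54 -> window=[27, 8, 21, 54] -> max=54
Recorded maximums: 64 64 64 64 32 32 32 54
Changes between consecutive maximums: 2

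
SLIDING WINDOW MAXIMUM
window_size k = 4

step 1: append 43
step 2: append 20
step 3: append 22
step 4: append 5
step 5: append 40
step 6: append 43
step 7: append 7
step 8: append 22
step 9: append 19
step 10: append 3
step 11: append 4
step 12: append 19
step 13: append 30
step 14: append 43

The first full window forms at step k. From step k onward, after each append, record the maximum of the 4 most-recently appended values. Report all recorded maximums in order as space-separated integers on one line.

Answer: 43 40 43 43 43 43 22 22 19 30 43

Derivation:
step 1: append 43 -> window=[43] (not full yet)
step 2: append 20 -> window=[43, 20] (not full yet)
step 3: append 22 -> window=[43, 20, 22] (not full yet)
step 4: append 5 -> window=[43, 20, 22, 5] -> max=43
step 5: append 40 -> window=[20, 22, 5, 40] -> max=40
step 6: append 43 -> window=[22, 5, 40, 43] -> max=43
step 7: append 7 -> window=[5, 40, 43, 7] -> max=43
step 8: append 22 -> window=[40, 43, 7, 22] -> max=43
step 9: append 19 -> window=[43, 7, 22, 19] -> max=43
step 10: append 3 -> window=[7, 22, 19, 3] -> max=22
step 11: append 4 -> window=[22, 19, 3, 4] -> max=22
step 12: append 19 -> window=[19, 3, 4, 19] -> max=19
step 13: append 30 -> window=[3, 4, 19, 30] -> max=30
step 14: append 43 -> window=[4, 19, 30, 43] -> max=43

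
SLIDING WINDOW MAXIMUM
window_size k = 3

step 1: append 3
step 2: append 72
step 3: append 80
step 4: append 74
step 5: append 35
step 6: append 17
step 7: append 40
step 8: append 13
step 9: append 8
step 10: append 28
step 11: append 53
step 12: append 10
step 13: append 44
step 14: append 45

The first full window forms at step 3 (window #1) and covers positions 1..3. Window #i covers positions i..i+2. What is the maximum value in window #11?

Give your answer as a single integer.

Answer: 53

Derivation:
step 1: append 3 -> window=[3] (not full yet)
step 2: append 72 -> window=[3, 72] (not full yet)
step 3: append 80 -> window=[3, 72, 80] -> max=80
step 4: append 74 -> window=[72, 80, 74] -> max=80
step 5: append 35 -> window=[80, 74, 35] -> max=80
step 6: append 17 -> window=[74, 35, 17] -> max=74
step 7: append 40 -> window=[35, 17, 40] -> max=40
step 8: append 13 -> window=[17, 40, 13] -> max=40
step 9: append 8 -> window=[40, 13, 8] -> max=40
step 10: append 28 -> window=[13, 8, 28] -> max=28
step 11: append 53 -> window=[8, 28, 53] -> max=53
step 12: append 10 -> window=[28, 53, 10] -> max=53
step 13: append 44 -> window=[53, 10, 44] -> max=53
Window #11 max = 53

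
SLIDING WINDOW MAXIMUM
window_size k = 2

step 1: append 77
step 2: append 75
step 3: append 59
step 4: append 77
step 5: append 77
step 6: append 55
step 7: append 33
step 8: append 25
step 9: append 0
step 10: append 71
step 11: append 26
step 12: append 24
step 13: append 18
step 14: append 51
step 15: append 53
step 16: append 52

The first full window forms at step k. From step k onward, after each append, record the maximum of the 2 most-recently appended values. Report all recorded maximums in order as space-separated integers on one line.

step 1: append 77 -> window=[77] (not full yet)
step 2: append 75 -> window=[77, 75] -> max=77
step 3: append 59 -> window=[75, 59] -> max=75
step 4: append 77 -> window=[59, 77] -> max=77
step 5: append 77 -> window=[77, 77] -> max=77
step 6: append 55 -> window=[77, 55] -> max=77
step 7: append 33 -> window=[55, 33] -> max=55
step 8: append 25 -> window=[33, 25] -> max=33
step 9: append 0 -> window=[25, 0] -> max=25
step 10: append 71 -> window=[0, 71] -> max=71
step 11: append 26 -> window=[71, 26] -> max=71
step 12: append 24 -> window=[26, 24] -> max=26
step 13: append 18 -> window=[24, 18] -> max=24
step 14: append 51 -> window=[18, 51] -> max=51
step 15: append 53 -> window=[51, 53] -> max=53
step 16: append 52 -> window=[53, 52] -> max=53

Answer: 77 75 77 77 77 55 33 25 71 71 26 24 51 53 53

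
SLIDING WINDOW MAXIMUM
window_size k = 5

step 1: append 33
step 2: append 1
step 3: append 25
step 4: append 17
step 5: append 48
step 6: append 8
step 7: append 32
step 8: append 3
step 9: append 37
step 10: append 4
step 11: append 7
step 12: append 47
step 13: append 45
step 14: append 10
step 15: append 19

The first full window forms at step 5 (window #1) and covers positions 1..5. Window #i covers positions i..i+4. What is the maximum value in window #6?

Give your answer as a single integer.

Answer: 37

Derivation:
step 1: append 33 -> window=[33] (not full yet)
step 2: append 1 -> window=[33, 1] (not full yet)
step 3: append 25 -> window=[33, 1, 25] (not full yet)
step 4: append 17 -> window=[33, 1, 25, 17] (not full yet)
step 5: append 48 -> window=[33, 1, 25, 17, 48] -> max=48
step 6: append 8 -> window=[1, 25, 17, 48, 8] -> max=48
step 7: append 32 -> window=[25, 17, 48, 8, 32] -> max=48
step 8: append 3 -> window=[17, 48, 8, 32, 3] -> max=48
step 9: append 37 -> window=[48, 8, 32, 3, 37] -> max=48
step 10: append 4 -> window=[8, 32, 3, 37, 4] -> max=37
Window #6 max = 37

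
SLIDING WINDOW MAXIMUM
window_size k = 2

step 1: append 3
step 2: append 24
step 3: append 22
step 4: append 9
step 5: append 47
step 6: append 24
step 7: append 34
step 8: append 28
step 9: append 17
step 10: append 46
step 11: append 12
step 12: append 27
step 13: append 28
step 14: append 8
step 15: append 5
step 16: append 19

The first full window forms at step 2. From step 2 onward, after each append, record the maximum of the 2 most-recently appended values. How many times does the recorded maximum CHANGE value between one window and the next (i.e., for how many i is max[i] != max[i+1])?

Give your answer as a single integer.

step 1: append 3 -> window=[3] (not full yet)
step 2: append 24 -> window=[3, 24] -> max=24
step 3: append 22 -> window=[24, 22] -> max=24
step 4: append 9 -> window=[22, 9] -> max=22
step 5: append 47 -> window=[9, 47] -> max=47
step 6: append 24 -> window=[47, 24] -> max=47
step 7: append 34 -> window=[24, 34] -> max=34
step 8: append 28 -> window=[34, 28] -> max=34
step 9: append 17 -> window=[28, 17] -> max=28
step 10: append 46 -> window=[17, 46] -> max=46
step 11: append 12 -> window=[46, 12] -> max=46
step 12: append 27 -> window=[12, 27] -> max=27
step 13: append 28 -> window=[27, 28] -> max=28
step 14: append 8 -> window=[28, 8] -> max=28
step 15: append 5 -> window=[8, 5] -> max=8
step 16: append 19 -> window=[5, 19] -> max=19
Recorded maximums: 24 24 22 47 47 34 34 28 46 46 27 28 28 8 19
Changes between consecutive maximums: 9

Answer: 9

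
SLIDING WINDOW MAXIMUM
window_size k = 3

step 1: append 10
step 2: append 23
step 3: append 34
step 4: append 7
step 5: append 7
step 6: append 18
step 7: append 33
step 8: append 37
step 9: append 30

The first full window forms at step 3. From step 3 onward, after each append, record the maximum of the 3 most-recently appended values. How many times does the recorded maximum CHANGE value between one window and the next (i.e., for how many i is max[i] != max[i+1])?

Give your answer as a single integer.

Answer: 3

Derivation:
step 1: append 10 -> window=[10] (not full yet)
step 2: append 23 -> window=[10, 23] (not full yet)
step 3: append 34 -> window=[10, 23, 34] -> max=34
step 4: append 7 -> window=[23, 34, 7] -> max=34
step 5: append 7 -> window=[34, 7, 7] -> max=34
step 6: append 18 -> window=[7, 7, 18] -> max=18
step 7: append 33 -> window=[7, 18, 33] -> max=33
step 8: append 37 -> window=[18, 33, 37] -> max=37
step 9: append 30 -> window=[33, 37, 30] -> max=37
Recorded maximums: 34 34 34 18 33 37 37
Changes between consecutive maximums: 3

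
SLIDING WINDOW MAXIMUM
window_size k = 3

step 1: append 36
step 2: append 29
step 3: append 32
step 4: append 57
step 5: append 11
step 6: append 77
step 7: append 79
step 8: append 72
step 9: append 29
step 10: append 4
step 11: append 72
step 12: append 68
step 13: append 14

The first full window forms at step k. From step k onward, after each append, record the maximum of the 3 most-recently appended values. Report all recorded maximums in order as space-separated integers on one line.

step 1: append 36 -> window=[36] (not full yet)
step 2: append 29 -> window=[36, 29] (not full yet)
step 3: append 32 -> window=[36, 29, 32] -> max=36
step 4: append 57 -> window=[29, 32, 57] -> max=57
step 5: append 11 -> window=[32, 57, 11] -> max=57
step 6: append 77 -> window=[57, 11, 77] -> max=77
step 7: append 79 -> window=[11, 77, 79] -> max=79
step 8: append 72 -> window=[77, 79, 72] -> max=79
step 9: append 29 -> window=[79, 72, 29] -> max=79
step 10: append 4 -> window=[72, 29, 4] -> max=72
step 11: append 72 -> window=[29, 4, 72] -> max=72
step 12: append 68 -> window=[4, 72, 68] -> max=72
step 13: append 14 -> window=[72, 68, 14] -> max=72

Answer: 36 57 57 77 79 79 79 72 72 72 72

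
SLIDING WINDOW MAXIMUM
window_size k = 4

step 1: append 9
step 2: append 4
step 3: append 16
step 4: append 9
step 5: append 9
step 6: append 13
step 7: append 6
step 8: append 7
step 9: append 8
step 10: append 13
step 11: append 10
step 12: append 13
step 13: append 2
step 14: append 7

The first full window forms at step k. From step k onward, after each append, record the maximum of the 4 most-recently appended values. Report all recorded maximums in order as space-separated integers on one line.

Answer: 16 16 16 13 13 13 13 13 13 13 13

Derivation:
step 1: append 9 -> window=[9] (not full yet)
step 2: append 4 -> window=[9, 4] (not full yet)
step 3: append 16 -> window=[9, 4, 16] (not full yet)
step 4: append 9 -> window=[9, 4, 16, 9] -> max=16
step 5: append 9 -> window=[4, 16, 9, 9] -> max=16
step 6: append 13 -> window=[16, 9, 9, 13] -> max=16
step 7: append 6 -> window=[9, 9, 13, 6] -> max=13
step 8: append 7 -> window=[9, 13, 6, 7] -> max=13
step 9: append 8 -> window=[13, 6, 7, 8] -> max=13
step 10: append 13 -> window=[6, 7, 8, 13] -> max=13
step 11: append 10 -> window=[7, 8, 13, 10] -> max=13
step 12: append 13 -> window=[8, 13, 10, 13] -> max=13
step 13: append 2 -> window=[13, 10, 13, 2] -> max=13
step 14: append 7 -> window=[10, 13, 2, 7] -> max=13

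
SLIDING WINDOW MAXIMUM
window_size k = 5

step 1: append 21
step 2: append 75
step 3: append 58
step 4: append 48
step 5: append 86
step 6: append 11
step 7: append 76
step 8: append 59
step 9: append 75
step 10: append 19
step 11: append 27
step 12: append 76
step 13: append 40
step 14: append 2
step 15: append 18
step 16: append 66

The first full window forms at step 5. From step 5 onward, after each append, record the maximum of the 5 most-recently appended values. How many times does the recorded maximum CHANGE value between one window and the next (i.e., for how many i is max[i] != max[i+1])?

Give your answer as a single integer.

step 1: append 21 -> window=[21] (not full yet)
step 2: append 75 -> window=[21, 75] (not full yet)
step 3: append 58 -> window=[21, 75, 58] (not full yet)
step 4: append 48 -> window=[21, 75, 58, 48] (not full yet)
step 5: append 86 -> window=[21, 75, 58, 48, 86] -> max=86
step 6: append 11 -> window=[75, 58, 48, 86, 11] -> max=86
step 7: append 76 -> window=[58, 48, 86, 11, 76] -> max=86
step 8: append 59 -> window=[48, 86, 11, 76, 59] -> max=86
step 9: append 75 -> window=[86, 11, 76, 59, 75] -> max=86
step 10: append 19 -> window=[11, 76, 59, 75, 19] -> max=76
step 11: append 27 -> window=[76, 59, 75, 19, 27] -> max=76
step 12: append 76 -> window=[59, 75, 19, 27, 76] -> max=76
step 13: append 40 -> window=[75, 19, 27, 76, 40] -> max=76
step 14: append 2 -> window=[19, 27, 76, 40, 2] -> max=76
step 15: append 18 -> window=[27, 76, 40, 2, 18] -> max=76
step 16: append 66 -> window=[76, 40, 2, 18, 66] -> max=76
Recorded maximums: 86 86 86 86 86 76 76 76 76 76 76 76
Changes between consecutive maximums: 1

Answer: 1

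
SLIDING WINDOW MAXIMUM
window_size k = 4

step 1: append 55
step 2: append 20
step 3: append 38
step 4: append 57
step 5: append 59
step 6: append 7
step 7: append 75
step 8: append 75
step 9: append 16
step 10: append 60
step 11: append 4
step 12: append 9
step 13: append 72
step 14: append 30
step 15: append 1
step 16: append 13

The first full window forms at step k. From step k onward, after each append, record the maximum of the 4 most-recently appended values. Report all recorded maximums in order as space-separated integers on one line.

Answer: 57 59 59 75 75 75 75 75 60 72 72 72 72

Derivation:
step 1: append 55 -> window=[55] (not full yet)
step 2: append 20 -> window=[55, 20] (not full yet)
step 3: append 38 -> window=[55, 20, 38] (not full yet)
step 4: append 57 -> window=[55, 20, 38, 57] -> max=57
step 5: append 59 -> window=[20, 38, 57, 59] -> max=59
step 6: append 7 -> window=[38, 57, 59, 7] -> max=59
step 7: append 75 -> window=[57, 59, 7, 75] -> max=75
step 8: append 75 -> window=[59, 7, 75, 75] -> max=75
step 9: append 16 -> window=[7, 75, 75, 16] -> max=75
step 10: append 60 -> window=[75, 75, 16, 60] -> max=75
step 11: append 4 -> window=[75, 16, 60, 4] -> max=75
step 12: append 9 -> window=[16, 60, 4, 9] -> max=60
step 13: append 72 -> window=[60, 4, 9, 72] -> max=72
step 14: append 30 -> window=[4, 9, 72, 30] -> max=72
step 15: append 1 -> window=[9, 72, 30, 1] -> max=72
step 16: append 13 -> window=[72, 30, 1, 13] -> max=72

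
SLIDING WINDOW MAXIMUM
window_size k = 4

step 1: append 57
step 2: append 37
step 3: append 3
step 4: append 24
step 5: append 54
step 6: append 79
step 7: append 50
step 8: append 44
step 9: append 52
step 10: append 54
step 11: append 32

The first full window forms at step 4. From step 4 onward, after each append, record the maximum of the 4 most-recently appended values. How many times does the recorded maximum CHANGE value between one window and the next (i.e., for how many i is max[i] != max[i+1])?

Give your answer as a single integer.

step 1: append 57 -> window=[57] (not full yet)
step 2: append 37 -> window=[57, 37] (not full yet)
step 3: append 3 -> window=[57, 37, 3] (not full yet)
step 4: append 24 -> window=[57, 37, 3, 24] -> max=57
step 5: append 54 -> window=[37, 3, 24, 54] -> max=54
step 6: append 79 -> window=[3, 24, 54, 79] -> max=79
step 7: append 50 -> window=[24, 54, 79, 50] -> max=79
step 8: append 44 -> window=[54, 79, 50, 44] -> max=79
step 9: append 52 -> window=[79, 50, 44, 52] -> max=79
step 10: append 54 -> window=[50, 44, 52, 54] -> max=54
step 11: append 32 -> window=[44, 52, 54, 32] -> max=54
Recorded maximums: 57 54 79 79 79 79 54 54
Changes between consecutive maximums: 3

Answer: 3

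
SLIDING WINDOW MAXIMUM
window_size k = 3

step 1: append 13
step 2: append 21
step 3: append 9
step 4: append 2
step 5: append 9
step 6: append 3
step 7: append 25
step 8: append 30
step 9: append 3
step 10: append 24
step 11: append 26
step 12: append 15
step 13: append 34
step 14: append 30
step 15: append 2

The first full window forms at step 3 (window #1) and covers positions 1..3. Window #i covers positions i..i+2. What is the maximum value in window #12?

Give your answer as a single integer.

Answer: 34

Derivation:
step 1: append 13 -> window=[13] (not full yet)
step 2: append 21 -> window=[13, 21] (not full yet)
step 3: append 9 -> window=[13, 21, 9] -> max=21
step 4: append 2 -> window=[21, 9, 2] -> max=21
step 5: append 9 -> window=[9, 2, 9] -> max=9
step 6: append 3 -> window=[2, 9, 3] -> max=9
step 7: append 25 -> window=[9, 3, 25] -> max=25
step 8: append 30 -> window=[3, 25, 30] -> max=30
step 9: append 3 -> window=[25, 30, 3] -> max=30
step 10: append 24 -> window=[30, 3, 24] -> max=30
step 11: append 26 -> window=[3, 24, 26] -> max=26
step 12: append 15 -> window=[24, 26, 15] -> max=26
step 13: append 34 -> window=[26, 15, 34] -> max=34
step 14: append 30 -> window=[15, 34, 30] -> max=34
Window #12 max = 34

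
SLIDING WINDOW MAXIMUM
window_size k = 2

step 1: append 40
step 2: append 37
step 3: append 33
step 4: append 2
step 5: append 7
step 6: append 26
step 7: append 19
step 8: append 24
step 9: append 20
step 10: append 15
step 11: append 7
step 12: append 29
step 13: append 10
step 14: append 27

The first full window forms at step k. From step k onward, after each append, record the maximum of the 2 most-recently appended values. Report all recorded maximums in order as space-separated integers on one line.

Answer: 40 37 33 7 26 26 24 24 20 15 29 29 27

Derivation:
step 1: append 40 -> window=[40] (not full yet)
step 2: append 37 -> window=[40, 37] -> max=40
step 3: append 33 -> window=[37, 33] -> max=37
step 4: append 2 -> window=[33, 2] -> max=33
step 5: append 7 -> window=[2, 7] -> max=7
step 6: append 26 -> window=[7, 26] -> max=26
step 7: append 19 -> window=[26, 19] -> max=26
step 8: append 24 -> window=[19, 24] -> max=24
step 9: append 20 -> window=[24, 20] -> max=24
step 10: append 15 -> window=[20, 15] -> max=20
step 11: append 7 -> window=[15, 7] -> max=15
step 12: append 29 -> window=[7, 29] -> max=29
step 13: append 10 -> window=[29, 10] -> max=29
step 14: append 27 -> window=[10, 27] -> max=27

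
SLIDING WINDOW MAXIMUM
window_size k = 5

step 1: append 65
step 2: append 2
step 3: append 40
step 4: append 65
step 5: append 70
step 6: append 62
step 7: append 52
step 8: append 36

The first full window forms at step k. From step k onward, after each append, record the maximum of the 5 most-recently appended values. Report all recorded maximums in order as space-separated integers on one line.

Answer: 70 70 70 70

Derivation:
step 1: append 65 -> window=[65] (not full yet)
step 2: append 2 -> window=[65, 2] (not full yet)
step 3: append 40 -> window=[65, 2, 40] (not full yet)
step 4: append 65 -> window=[65, 2, 40, 65] (not full yet)
step 5: append 70 -> window=[65, 2, 40, 65, 70] -> max=70
step 6: append 62 -> window=[2, 40, 65, 70, 62] -> max=70
step 7: append 52 -> window=[40, 65, 70, 62, 52] -> max=70
step 8: append 36 -> window=[65, 70, 62, 52, 36] -> max=70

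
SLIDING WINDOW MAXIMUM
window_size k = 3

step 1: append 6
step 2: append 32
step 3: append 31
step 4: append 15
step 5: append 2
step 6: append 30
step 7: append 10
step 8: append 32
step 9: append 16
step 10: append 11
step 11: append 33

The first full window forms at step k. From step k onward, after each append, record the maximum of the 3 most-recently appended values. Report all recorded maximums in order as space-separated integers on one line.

Answer: 32 32 31 30 30 32 32 32 33

Derivation:
step 1: append 6 -> window=[6] (not full yet)
step 2: append 32 -> window=[6, 32] (not full yet)
step 3: append 31 -> window=[6, 32, 31] -> max=32
step 4: append 15 -> window=[32, 31, 15] -> max=32
step 5: append 2 -> window=[31, 15, 2] -> max=31
step 6: append 30 -> window=[15, 2, 30] -> max=30
step 7: append 10 -> window=[2, 30, 10] -> max=30
step 8: append 32 -> window=[30, 10, 32] -> max=32
step 9: append 16 -> window=[10, 32, 16] -> max=32
step 10: append 11 -> window=[32, 16, 11] -> max=32
step 11: append 33 -> window=[16, 11, 33] -> max=33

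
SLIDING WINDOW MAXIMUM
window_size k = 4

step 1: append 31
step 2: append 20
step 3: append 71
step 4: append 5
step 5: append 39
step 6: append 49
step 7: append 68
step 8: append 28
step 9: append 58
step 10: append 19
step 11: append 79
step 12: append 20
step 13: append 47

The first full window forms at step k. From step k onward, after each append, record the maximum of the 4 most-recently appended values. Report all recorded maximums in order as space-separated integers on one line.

step 1: append 31 -> window=[31] (not full yet)
step 2: append 20 -> window=[31, 20] (not full yet)
step 3: append 71 -> window=[31, 20, 71] (not full yet)
step 4: append 5 -> window=[31, 20, 71, 5] -> max=71
step 5: append 39 -> window=[20, 71, 5, 39] -> max=71
step 6: append 49 -> window=[71, 5, 39, 49] -> max=71
step 7: append 68 -> window=[5, 39, 49, 68] -> max=68
step 8: append 28 -> window=[39, 49, 68, 28] -> max=68
step 9: append 58 -> window=[49, 68, 28, 58] -> max=68
step 10: append 19 -> window=[68, 28, 58, 19] -> max=68
step 11: append 79 -> window=[28, 58, 19, 79] -> max=79
step 12: append 20 -> window=[58, 19, 79, 20] -> max=79
step 13: append 47 -> window=[19, 79, 20, 47] -> max=79

Answer: 71 71 71 68 68 68 68 79 79 79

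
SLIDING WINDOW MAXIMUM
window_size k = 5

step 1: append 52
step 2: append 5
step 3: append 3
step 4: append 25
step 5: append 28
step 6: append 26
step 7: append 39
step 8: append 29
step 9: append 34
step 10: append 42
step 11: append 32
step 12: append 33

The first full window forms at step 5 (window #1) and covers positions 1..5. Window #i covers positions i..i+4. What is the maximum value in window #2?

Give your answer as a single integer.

Answer: 28

Derivation:
step 1: append 52 -> window=[52] (not full yet)
step 2: append 5 -> window=[52, 5] (not full yet)
step 3: append 3 -> window=[52, 5, 3] (not full yet)
step 4: append 25 -> window=[52, 5, 3, 25] (not full yet)
step 5: append 28 -> window=[52, 5, 3, 25, 28] -> max=52
step 6: append 26 -> window=[5, 3, 25, 28, 26] -> max=28
Window #2 max = 28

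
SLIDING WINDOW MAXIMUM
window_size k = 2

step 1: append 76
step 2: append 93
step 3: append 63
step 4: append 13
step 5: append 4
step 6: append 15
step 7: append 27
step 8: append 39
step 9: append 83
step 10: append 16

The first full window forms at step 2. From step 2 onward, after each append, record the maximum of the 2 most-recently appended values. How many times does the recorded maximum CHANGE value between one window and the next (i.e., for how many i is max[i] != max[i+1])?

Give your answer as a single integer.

Answer: 6

Derivation:
step 1: append 76 -> window=[76] (not full yet)
step 2: append 93 -> window=[76, 93] -> max=93
step 3: append 63 -> window=[93, 63] -> max=93
step 4: append 13 -> window=[63, 13] -> max=63
step 5: append 4 -> window=[13, 4] -> max=13
step 6: append 15 -> window=[4, 15] -> max=15
step 7: append 27 -> window=[15, 27] -> max=27
step 8: append 39 -> window=[27, 39] -> max=39
step 9: append 83 -> window=[39, 83] -> max=83
step 10: append 16 -> window=[83, 16] -> max=83
Recorded maximums: 93 93 63 13 15 27 39 83 83
Changes between consecutive maximums: 6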